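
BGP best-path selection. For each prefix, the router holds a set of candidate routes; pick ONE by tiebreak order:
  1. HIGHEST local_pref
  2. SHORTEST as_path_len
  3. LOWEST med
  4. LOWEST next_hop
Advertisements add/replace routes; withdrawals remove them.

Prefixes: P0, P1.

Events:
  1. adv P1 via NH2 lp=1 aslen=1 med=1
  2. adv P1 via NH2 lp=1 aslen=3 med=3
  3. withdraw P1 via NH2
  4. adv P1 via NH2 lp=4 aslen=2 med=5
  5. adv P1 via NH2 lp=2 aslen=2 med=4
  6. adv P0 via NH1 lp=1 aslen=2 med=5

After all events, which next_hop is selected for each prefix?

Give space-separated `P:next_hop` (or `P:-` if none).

Answer: P0:NH1 P1:NH2

Derivation:
Op 1: best P0=- P1=NH2
Op 2: best P0=- P1=NH2
Op 3: best P0=- P1=-
Op 4: best P0=- P1=NH2
Op 5: best P0=- P1=NH2
Op 6: best P0=NH1 P1=NH2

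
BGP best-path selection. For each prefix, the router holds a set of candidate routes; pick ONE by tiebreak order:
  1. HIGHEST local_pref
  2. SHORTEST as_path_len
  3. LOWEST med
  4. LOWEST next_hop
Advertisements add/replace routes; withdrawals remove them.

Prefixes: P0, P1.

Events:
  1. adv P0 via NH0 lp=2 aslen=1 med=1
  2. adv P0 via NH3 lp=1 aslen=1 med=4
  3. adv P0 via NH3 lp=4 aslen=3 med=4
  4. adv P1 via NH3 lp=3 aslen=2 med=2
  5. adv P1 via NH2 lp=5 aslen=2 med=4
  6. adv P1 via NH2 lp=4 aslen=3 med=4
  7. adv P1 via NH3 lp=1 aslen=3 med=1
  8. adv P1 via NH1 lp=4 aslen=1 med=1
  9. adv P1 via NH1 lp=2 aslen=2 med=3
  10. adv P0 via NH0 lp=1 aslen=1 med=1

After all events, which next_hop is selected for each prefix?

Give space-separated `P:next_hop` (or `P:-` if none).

Answer: P0:NH3 P1:NH2

Derivation:
Op 1: best P0=NH0 P1=-
Op 2: best P0=NH0 P1=-
Op 3: best P0=NH3 P1=-
Op 4: best P0=NH3 P1=NH3
Op 5: best P0=NH3 P1=NH2
Op 6: best P0=NH3 P1=NH2
Op 7: best P0=NH3 P1=NH2
Op 8: best P0=NH3 P1=NH1
Op 9: best P0=NH3 P1=NH2
Op 10: best P0=NH3 P1=NH2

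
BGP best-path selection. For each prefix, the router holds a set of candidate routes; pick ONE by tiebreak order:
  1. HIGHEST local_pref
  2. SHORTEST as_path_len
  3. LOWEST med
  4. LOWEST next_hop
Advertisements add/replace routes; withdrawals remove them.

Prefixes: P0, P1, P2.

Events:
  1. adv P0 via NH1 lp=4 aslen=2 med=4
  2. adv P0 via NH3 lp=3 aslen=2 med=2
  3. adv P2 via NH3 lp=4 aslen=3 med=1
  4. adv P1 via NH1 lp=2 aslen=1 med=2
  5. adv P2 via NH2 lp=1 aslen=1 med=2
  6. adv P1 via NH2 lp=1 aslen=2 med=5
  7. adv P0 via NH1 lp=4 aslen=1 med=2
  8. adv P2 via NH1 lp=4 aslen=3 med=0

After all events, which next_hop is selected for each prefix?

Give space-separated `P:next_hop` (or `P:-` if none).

Op 1: best P0=NH1 P1=- P2=-
Op 2: best P0=NH1 P1=- P2=-
Op 3: best P0=NH1 P1=- P2=NH3
Op 4: best P0=NH1 P1=NH1 P2=NH3
Op 5: best P0=NH1 P1=NH1 P2=NH3
Op 6: best P0=NH1 P1=NH1 P2=NH3
Op 7: best P0=NH1 P1=NH1 P2=NH3
Op 8: best P0=NH1 P1=NH1 P2=NH1

Answer: P0:NH1 P1:NH1 P2:NH1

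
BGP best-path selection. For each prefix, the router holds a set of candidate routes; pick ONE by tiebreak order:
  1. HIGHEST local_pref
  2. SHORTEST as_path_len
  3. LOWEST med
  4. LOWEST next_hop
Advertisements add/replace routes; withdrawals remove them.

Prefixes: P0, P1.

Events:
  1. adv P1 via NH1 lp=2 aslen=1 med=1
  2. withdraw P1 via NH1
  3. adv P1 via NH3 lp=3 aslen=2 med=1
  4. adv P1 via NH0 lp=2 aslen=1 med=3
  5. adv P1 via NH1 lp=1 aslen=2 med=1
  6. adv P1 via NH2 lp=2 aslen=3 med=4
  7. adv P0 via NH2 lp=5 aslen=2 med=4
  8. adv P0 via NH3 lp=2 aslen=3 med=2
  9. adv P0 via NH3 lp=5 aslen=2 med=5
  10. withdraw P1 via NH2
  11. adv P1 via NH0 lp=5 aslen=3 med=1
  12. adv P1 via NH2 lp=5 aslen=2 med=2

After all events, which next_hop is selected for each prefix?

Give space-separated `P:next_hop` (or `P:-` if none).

Answer: P0:NH2 P1:NH2

Derivation:
Op 1: best P0=- P1=NH1
Op 2: best P0=- P1=-
Op 3: best P0=- P1=NH3
Op 4: best P0=- P1=NH3
Op 5: best P0=- P1=NH3
Op 6: best P0=- P1=NH3
Op 7: best P0=NH2 P1=NH3
Op 8: best P0=NH2 P1=NH3
Op 9: best P0=NH2 P1=NH3
Op 10: best P0=NH2 P1=NH3
Op 11: best P0=NH2 P1=NH0
Op 12: best P0=NH2 P1=NH2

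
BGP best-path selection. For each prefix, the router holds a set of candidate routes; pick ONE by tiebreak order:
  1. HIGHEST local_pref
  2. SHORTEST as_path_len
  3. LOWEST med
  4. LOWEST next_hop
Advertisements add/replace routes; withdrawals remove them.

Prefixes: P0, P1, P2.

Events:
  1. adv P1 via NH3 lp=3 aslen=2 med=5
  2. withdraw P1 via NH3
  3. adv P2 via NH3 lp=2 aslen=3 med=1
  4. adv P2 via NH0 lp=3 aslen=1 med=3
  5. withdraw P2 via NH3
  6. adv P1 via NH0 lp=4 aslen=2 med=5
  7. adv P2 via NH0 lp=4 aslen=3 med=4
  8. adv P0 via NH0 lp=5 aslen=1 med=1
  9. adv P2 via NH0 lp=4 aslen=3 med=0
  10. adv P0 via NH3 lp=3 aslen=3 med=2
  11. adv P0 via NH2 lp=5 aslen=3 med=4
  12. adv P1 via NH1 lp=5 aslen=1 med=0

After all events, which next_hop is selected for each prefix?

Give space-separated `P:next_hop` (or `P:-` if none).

Op 1: best P0=- P1=NH3 P2=-
Op 2: best P0=- P1=- P2=-
Op 3: best P0=- P1=- P2=NH3
Op 4: best P0=- P1=- P2=NH0
Op 5: best P0=- P1=- P2=NH0
Op 6: best P0=- P1=NH0 P2=NH0
Op 7: best P0=- P1=NH0 P2=NH0
Op 8: best P0=NH0 P1=NH0 P2=NH0
Op 9: best P0=NH0 P1=NH0 P2=NH0
Op 10: best P0=NH0 P1=NH0 P2=NH0
Op 11: best P0=NH0 P1=NH0 P2=NH0
Op 12: best P0=NH0 P1=NH1 P2=NH0

Answer: P0:NH0 P1:NH1 P2:NH0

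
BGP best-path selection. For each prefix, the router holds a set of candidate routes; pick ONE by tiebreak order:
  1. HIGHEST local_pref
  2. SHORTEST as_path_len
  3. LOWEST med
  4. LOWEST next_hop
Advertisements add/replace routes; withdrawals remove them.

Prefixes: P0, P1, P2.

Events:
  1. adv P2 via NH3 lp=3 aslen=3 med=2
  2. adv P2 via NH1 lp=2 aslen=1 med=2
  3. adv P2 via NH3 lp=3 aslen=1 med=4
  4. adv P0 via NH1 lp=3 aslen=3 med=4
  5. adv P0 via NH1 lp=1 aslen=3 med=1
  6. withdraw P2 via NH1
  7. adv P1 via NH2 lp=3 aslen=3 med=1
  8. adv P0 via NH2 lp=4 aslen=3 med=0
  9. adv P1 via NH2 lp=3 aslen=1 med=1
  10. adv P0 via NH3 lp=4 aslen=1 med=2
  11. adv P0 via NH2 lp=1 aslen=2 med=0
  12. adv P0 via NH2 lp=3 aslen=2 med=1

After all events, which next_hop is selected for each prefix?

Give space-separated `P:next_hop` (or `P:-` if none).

Answer: P0:NH3 P1:NH2 P2:NH3

Derivation:
Op 1: best P0=- P1=- P2=NH3
Op 2: best P0=- P1=- P2=NH3
Op 3: best P0=- P1=- P2=NH3
Op 4: best P0=NH1 P1=- P2=NH3
Op 5: best P0=NH1 P1=- P2=NH3
Op 6: best P0=NH1 P1=- P2=NH3
Op 7: best P0=NH1 P1=NH2 P2=NH3
Op 8: best P0=NH2 P1=NH2 P2=NH3
Op 9: best P0=NH2 P1=NH2 P2=NH3
Op 10: best P0=NH3 P1=NH2 P2=NH3
Op 11: best P0=NH3 P1=NH2 P2=NH3
Op 12: best P0=NH3 P1=NH2 P2=NH3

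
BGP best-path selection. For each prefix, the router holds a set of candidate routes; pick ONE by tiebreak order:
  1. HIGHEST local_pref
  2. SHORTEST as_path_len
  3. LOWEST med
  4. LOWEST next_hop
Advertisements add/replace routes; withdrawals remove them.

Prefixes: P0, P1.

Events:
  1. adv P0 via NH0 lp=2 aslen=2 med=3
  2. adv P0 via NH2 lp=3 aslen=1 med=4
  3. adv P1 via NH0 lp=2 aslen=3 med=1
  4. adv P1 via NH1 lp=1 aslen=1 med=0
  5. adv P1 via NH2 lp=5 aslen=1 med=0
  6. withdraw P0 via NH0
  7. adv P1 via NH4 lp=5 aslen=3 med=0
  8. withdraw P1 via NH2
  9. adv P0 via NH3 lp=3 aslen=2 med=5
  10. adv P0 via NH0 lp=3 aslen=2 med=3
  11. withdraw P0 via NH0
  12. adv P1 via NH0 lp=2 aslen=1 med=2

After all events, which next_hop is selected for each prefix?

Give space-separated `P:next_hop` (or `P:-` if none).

Op 1: best P0=NH0 P1=-
Op 2: best P0=NH2 P1=-
Op 3: best P0=NH2 P1=NH0
Op 4: best P0=NH2 P1=NH0
Op 5: best P0=NH2 P1=NH2
Op 6: best P0=NH2 P1=NH2
Op 7: best P0=NH2 P1=NH2
Op 8: best P0=NH2 P1=NH4
Op 9: best P0=NH2 P1=NH4
Op 10: best P0=NH2 P1=NH4
Op 11: best P0=NH2 P1=NH4
Op 12: best P0=NH2 P1=NH4

Answer: P0:NH2 P1:NH4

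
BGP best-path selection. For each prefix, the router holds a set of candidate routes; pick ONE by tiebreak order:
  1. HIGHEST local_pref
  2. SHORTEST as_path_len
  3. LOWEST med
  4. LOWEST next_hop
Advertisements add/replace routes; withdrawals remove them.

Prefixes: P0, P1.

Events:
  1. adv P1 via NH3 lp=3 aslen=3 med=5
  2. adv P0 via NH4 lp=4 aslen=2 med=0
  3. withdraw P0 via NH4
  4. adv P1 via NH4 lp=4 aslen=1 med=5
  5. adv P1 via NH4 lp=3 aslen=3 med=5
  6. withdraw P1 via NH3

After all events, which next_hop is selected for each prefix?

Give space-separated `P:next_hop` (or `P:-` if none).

Op 1: best P0=- P1=NH3
Op 2: best P0=NH4 P1=NH3
Op 3: best P0=- P1=NH3
Op 4: best P0=- P1=NH4
Op 5: best P0=- P1=NH3
Op 6: best P0=- P1=NH4

Answer: P0:- P1:NH4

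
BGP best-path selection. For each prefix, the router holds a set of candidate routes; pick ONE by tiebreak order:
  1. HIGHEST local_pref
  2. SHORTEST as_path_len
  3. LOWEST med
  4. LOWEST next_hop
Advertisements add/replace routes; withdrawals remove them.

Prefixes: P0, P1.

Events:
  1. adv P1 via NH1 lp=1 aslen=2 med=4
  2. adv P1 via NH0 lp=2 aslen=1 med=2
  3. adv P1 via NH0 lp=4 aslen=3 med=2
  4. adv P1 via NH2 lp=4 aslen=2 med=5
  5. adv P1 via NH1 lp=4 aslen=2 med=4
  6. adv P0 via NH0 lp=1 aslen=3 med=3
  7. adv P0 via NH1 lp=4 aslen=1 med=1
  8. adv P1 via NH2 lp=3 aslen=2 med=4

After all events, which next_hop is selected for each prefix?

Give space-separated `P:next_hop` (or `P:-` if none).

Answer: P0:NH1 P1:NH1

Derivation:
Op 1: best P0=- P1=NH1
Op 2: best P0=- P1=NH0
Op 3: best P0=- P1=NH0
Op 4: best P0=- P1=NH2
Op 5: best P0=- P1=NH1
Op 6: best P0=NH0 P1=NH1
Op 7: best P0=NH1 P1=NH1
Op 8: best P0=NH1 P1=NH1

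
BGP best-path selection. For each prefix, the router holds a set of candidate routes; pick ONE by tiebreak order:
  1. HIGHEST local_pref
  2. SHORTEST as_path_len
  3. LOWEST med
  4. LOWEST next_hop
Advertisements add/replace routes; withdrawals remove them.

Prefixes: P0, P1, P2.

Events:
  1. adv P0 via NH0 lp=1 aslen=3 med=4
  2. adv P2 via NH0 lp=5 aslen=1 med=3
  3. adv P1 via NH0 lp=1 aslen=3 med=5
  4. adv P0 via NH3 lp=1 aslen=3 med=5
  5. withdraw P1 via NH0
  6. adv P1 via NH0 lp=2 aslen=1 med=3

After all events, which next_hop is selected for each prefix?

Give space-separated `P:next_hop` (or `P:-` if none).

Op 1: best P0=NH0 P1=- P2=-
Op 2: best P0=NH0 P1=- P2=NH0
Op 3: best P0=NH0 P1=NH0 P2=NH0
Op 4: best P0=NH0 P1=NH0 P2=NH0
Op 5: best P0=NH0 P1=- P2=NH0
Op 6: best P0=NH0 P1=NH0 P2=NH0

Answer: P0:NH0 P1:NH0 P2:NH0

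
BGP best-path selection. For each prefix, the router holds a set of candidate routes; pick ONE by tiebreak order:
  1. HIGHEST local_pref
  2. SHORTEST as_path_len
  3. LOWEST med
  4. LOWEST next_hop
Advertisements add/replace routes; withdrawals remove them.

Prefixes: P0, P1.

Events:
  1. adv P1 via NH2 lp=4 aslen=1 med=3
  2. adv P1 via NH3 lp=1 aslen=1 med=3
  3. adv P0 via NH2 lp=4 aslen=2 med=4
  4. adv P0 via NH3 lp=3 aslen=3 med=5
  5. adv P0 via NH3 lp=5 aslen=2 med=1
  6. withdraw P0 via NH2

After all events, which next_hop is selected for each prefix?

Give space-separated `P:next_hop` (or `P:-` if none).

Answer: P0:NH3 P1:NH2

Derivation:
Op 1: best P0=- P1=NH2
Op 2: best P0=- P1=NH2
Op 3: best P0=NH2 P1=NH2
Op 4: best P0=NH2 P1=NH2
Op 5: best P0=NH3 P1=NH2
Op 6: best P0=NH3 P1=NH2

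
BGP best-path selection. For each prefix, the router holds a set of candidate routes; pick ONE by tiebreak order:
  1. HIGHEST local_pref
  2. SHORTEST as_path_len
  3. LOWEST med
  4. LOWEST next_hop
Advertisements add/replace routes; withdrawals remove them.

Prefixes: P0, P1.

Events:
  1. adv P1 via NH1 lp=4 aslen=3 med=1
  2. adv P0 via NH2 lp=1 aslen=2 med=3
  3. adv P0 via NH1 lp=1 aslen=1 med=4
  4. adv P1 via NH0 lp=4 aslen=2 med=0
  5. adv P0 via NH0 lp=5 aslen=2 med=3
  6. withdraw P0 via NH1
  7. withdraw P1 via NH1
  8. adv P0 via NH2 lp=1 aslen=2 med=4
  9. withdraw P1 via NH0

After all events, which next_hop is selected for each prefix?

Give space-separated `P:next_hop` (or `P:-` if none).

Op 1: best P0=- P1=NH1
Op 2: best P0=NH2 P1=NH1
Op 3: best P0=NH1 P1=NH1
Op 4: best P0=NH1 P1=NH0
Op 5: best P0=NH0 P1=NH0
Op 6: best P0=NH0 P1=NH0
Op 7: best P0=NH0 P1=NH0
Op 8: best P0=NH0 P1=NH0
Op 9: best P0=NH0 P1=-

Answer: P0:NH0 P1:-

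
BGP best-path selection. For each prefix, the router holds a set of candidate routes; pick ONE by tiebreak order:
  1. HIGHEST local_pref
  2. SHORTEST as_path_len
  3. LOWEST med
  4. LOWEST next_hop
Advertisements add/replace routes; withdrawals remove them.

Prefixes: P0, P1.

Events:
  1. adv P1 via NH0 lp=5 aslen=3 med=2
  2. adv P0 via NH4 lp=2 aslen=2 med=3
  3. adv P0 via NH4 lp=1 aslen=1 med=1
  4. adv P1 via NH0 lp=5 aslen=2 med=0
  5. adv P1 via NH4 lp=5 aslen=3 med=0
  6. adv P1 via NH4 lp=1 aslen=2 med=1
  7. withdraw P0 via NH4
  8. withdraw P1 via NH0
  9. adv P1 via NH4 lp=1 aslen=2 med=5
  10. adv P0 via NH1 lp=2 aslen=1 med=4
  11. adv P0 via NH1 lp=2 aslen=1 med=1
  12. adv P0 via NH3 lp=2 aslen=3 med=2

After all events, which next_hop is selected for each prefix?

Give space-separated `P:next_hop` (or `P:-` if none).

Op 1: best P0=- P1=NH0
Op 2: best P0=NH4 P1=NH0
Op 3: best P0=NH4 P1=NH0
Op 4: best P0=NH4 P1=NH0
Op 5: best P0=NH4 P1=NH0
Op 6: best P0=NH4 P1=NH0
Op 7: best P0=- P1=NH0
Op 8: best P0=- P1=NH4
Op 9: best P0=- P1=NH4
Op 10: best P0=NH1 P1=NH4
Op 11: best P0=NH1 P1=NH4
Op 12: best P0=NH1 P1=NH4

Answer: P0:NH1 P1:NH4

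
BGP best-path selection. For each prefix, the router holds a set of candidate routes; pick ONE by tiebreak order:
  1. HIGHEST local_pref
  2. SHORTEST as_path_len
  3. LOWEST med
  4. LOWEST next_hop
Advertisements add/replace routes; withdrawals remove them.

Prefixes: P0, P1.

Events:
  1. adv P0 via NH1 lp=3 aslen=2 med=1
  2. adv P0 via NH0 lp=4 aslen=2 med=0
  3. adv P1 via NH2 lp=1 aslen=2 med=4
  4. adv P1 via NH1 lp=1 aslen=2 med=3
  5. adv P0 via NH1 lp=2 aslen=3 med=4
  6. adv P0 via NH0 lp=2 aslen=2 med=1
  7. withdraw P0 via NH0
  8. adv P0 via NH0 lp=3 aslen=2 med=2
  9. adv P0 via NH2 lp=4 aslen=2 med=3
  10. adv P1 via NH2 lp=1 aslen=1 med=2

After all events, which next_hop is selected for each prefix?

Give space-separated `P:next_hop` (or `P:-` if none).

Op 1: best P0=NH1 P1=-
Op 2: best P0=NH0 P1=-
Op 3: best P0=NH0 P1=NH2
Op 4: best P0=NH0 P1=NH1
Op 5: best P0=NH0 P1=NH1
Op 6: best P0=NH0 P1=NH1
Op 7: best P0=NH1 P1=NH1
Op 8: best P0=NH0 P1=NH1
Op 9: best P0=NH2 P1=NH1
Op 10: best P0=NH2 P1=NH2

Answer: P0:NH2 P1:NH2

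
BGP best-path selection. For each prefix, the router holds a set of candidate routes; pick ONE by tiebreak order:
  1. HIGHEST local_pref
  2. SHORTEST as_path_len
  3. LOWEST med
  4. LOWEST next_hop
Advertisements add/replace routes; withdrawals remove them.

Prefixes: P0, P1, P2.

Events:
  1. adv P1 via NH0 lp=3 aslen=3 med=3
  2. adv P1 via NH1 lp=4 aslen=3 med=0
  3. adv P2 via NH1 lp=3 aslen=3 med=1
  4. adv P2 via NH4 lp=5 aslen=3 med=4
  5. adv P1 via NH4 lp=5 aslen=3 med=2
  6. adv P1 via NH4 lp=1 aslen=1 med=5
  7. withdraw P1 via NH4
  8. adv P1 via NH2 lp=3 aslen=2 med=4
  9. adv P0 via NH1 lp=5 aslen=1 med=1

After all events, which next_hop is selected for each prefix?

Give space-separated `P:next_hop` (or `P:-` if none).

Answer: P0:NH1 P1:NH1 P2:NH4

Derivation:
Op 1: best P0=- P1=NH0 P2=-
Op 2: best P0=- P1=NH1 P2=-
Op 3: best P0=- P1=NH1 P2=NH1
Op 4: best P0=- P1=NH1 P2=NH4
Op 5: best P0=- P1=NH4 P2=NH4
Op 6: best P0=- P1=NH1 P2=NH4
Op 7: best P0=- P1=NH1 P2=NH4
Op 8: best P0=- P1=NH1 P2=NH4
Op 9: best P0=NH1 P1=NH1 P2=NH4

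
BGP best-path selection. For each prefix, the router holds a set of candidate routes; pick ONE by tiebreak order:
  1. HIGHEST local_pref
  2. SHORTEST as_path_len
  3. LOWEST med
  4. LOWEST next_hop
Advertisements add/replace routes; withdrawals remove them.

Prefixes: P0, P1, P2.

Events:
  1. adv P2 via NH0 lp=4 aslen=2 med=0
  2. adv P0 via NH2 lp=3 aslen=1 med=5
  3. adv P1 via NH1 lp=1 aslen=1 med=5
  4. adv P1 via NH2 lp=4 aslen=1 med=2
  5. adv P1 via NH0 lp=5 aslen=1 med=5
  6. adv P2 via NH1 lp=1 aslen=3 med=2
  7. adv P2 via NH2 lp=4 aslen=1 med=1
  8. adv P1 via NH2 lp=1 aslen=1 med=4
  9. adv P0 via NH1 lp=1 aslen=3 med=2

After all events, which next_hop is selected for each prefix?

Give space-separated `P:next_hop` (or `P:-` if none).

Op 1: best P0=- P1=- P2=NH0
Op 2: best P0=NH2 P1=- P2=NH0
Op 3: best P0=NH2 P1=NH1 P2=NH0
Op 4: best P0=NH2 P1=NH2 P2=NH0
Op 5: best P0=NH2 P1=NH0 P2=NH0
Op 6: best P0=NH2 P1=NH0 P2=NH0
Op 7: best P0=NH2 P1=NH0 P2=NH2
Op 8: best P0=NH2 P1=NH0 P2=NH2
Op 9: best P0=NH2 P1=NH0 P2=NH2

Answer: P0:NH2 P1:NH0 P2:NH2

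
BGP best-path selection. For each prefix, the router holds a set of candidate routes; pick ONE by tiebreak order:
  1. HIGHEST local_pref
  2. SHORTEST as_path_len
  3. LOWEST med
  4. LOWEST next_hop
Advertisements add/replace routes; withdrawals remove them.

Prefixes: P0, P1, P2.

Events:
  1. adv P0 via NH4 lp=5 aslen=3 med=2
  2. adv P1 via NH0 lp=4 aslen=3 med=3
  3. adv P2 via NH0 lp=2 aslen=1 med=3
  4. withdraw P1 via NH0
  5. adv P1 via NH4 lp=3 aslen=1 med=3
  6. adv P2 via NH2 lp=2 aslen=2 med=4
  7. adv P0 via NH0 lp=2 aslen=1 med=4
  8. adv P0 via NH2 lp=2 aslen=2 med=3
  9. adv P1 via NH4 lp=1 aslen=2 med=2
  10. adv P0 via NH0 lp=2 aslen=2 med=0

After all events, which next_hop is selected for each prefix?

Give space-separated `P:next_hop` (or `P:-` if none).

Answer: P0:NH4 P1:NH4 P2:NH0

Derivation:
Op 1: best P0=NH4 P1=- P2=-
Op 2: best P0=NH4 P1=NH0 P2=-
Op 3: best P0=NH4 P1=NH0 P2=NH0
Op 4: best P0=NH4 P1=- P2=NH0
Op 5: best P0=NH4 P1=NH4 P2=NH0
Op 6: best P0=NH4 P1=NH4 P2=NH0
Op 7: best P0=NH4 P1=NH4 P2=NH0
Op 8: best P0=NH4 P1=NH4 P2=NH0
Op 9: best P0=NH4 P1=NH4 P2=NH0
Op 10: best P0=NH4 P1=NH4 P2=NH0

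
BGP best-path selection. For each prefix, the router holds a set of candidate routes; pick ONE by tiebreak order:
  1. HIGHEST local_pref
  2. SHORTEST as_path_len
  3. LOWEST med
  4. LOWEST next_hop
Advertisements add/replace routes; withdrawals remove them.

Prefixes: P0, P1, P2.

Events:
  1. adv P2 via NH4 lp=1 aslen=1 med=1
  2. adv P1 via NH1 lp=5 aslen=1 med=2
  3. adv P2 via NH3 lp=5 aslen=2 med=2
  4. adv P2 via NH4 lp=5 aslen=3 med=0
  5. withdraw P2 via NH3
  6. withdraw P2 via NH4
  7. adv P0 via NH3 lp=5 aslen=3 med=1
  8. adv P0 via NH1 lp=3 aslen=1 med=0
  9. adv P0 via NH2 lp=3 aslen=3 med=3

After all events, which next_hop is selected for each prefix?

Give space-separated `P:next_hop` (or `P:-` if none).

Op 1: best P0=- P1=- P2=NH4
Op 2: best P0=- P1=NH1 P2=NH4
Op 3: best P0=- P1=NH1 P2=NH3
Op 4: best P0=- P1=NH1 P2=NH3
Op 5: best P0=- P1=NH1 P2=NH4
Op 6: best P0=- P1=NH1 P2=-
Op 7: best P0=NH3 P1=NH1 P2=-
Op 8: best P0=NH3 P1=NH1 P2=-
Op 9: best P0=NH3 P1=NH1 P2=-

Answer: P0:NH3 P1:NH1 P2:-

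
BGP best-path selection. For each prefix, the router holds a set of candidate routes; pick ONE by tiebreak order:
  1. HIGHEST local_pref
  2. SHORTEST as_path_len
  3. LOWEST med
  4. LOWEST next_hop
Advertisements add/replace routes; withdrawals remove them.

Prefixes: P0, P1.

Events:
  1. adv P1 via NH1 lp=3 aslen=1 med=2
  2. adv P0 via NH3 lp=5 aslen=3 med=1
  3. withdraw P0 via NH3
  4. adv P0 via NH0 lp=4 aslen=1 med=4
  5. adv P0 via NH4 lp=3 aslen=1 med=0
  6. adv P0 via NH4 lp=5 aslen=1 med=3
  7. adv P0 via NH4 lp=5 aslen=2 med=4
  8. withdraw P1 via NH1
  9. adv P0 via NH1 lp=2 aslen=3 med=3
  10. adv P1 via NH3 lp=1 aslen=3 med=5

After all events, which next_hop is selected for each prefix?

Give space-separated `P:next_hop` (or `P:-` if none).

Op 1: best P0=- P1=NH1
Op 2: best P0=NH3 P1=NH1
Op 3: best P0=- P1=NH1
Op 4: best P0=NH0 P1=NH1
Op 5: best P0=NH0 P1=NH1
Op 6: best P0=NH4 P1=NH1
Op 7: best P0=NH4 P1=NH1
Op 8: best P0=NH4 P1=-
Op 9: best P0=NH4 P1=-
Op 10: best P0=NH4 P1=NH3

Answer: P0:NH4 P1:NH3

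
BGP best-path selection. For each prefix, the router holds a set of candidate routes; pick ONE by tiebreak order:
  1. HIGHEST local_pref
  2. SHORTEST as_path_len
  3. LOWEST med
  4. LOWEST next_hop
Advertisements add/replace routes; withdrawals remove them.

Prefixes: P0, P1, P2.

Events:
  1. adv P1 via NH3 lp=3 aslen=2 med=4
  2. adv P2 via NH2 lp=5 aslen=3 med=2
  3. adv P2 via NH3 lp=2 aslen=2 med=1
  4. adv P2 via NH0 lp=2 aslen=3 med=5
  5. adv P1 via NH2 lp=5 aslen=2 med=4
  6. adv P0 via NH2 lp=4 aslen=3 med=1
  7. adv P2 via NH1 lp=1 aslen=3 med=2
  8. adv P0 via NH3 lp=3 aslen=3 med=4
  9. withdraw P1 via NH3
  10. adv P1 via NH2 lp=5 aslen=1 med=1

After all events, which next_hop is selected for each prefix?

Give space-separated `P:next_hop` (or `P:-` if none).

Answer: P0:NH2 P1:NH2 P2:NH2

Derivation:
Op 1: best P0=- P1=NH3 P2=-
Op 2: best P0=- P1=NH3 P2=NH2
Op 3: best P0=- P1=NH3 P2=NH2
Op 4: best P0=- P1=NH3 P2=NH2
Op 5: best P0=- P1=NH2 P2=NH2
Op 6: best P0=NH2 P1=NH2 P2=NH2
Op 7: best P0=NH2 P1=NH2 P2=NH2
Op 8: best P0=NH2 P1=NH2 P2=NH2
Op 9: best P0=NH2 P1=NH2 P2=NH2
Op 10: best P0=NH2 P1=NH2 P2=NH2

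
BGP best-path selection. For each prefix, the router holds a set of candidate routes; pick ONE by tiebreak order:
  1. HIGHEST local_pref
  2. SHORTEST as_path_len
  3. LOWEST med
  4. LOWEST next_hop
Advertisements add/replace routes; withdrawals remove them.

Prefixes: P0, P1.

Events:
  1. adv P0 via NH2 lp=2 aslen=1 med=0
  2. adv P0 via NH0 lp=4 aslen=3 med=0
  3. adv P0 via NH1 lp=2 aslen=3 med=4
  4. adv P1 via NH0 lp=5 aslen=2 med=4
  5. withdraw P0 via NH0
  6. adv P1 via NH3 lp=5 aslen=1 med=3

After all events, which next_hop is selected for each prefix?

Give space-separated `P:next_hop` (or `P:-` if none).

Op 1: best P0=NH2 P1=-
Op 2: best P0=NH0 P1=-
Op 3: best P0=NH0 P1=-
Op 4: best P0=NH0 P1=NH0
Op 5: best P0=NH2 P1=NH0
Op 6: best P0=NH2 P1=NH3

Answer: P0:NH2 P1:NH3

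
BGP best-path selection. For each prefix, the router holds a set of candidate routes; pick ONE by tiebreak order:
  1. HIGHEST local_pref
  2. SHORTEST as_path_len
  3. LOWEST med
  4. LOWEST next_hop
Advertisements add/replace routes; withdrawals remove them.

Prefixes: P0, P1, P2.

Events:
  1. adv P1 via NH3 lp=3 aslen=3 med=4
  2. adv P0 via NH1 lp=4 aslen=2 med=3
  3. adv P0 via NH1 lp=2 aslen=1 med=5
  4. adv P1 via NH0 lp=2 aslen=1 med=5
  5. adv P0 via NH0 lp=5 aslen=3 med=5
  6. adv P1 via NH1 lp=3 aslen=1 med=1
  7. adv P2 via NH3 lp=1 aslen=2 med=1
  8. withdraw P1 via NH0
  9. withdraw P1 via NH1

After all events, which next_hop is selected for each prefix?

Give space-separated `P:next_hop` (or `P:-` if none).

Answer: P0:NH0 P1:NH3 P2:NH3

Derivation:
Op 1: best P0=- P1=NH3 P2=-
Op 2: best P0=NH1 P1=NH3 P2=-
Op 3: best P0=NH1 P1=NH3 P2=-
Op 4: best P0=NH1 P1=NH3 P2=-
Op 5: best P0=NH0 P1=NH3 P2=-
Op 6: best P0=NH0 P1=NH1 P2=-
Op 7: best P0=NH0 P1=NH1 P2=NH3
Op 8: best P0=NH0 P1=NH1 P2=NH3
Op 9: best P0=NH0 P1=NH3 P2=NH3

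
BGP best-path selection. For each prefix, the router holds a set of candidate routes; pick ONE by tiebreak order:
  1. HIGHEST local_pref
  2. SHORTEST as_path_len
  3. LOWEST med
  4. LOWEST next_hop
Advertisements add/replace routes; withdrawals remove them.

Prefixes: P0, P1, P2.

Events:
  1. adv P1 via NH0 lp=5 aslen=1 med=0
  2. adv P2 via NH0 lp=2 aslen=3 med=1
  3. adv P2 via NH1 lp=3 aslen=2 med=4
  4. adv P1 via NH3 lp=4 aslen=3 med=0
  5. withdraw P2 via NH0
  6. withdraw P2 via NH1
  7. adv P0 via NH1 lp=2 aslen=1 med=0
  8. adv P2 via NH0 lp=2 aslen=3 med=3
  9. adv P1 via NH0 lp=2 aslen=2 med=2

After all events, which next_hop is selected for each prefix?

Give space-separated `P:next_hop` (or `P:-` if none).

Answer: P0:NH1 P1:NH3 P2:NH0

Derivation:
Op 1: best P0=- P1=NH0 P2=-
Op 2: best P0=- P1=NH0 P2=NH0
Op 3: best P0=- P1=NH0 P2=NH1
Op 4: best P0=- P1=NH0 P2=NH1
Op 5: best P0=- P1=NH0 P2=NH1
Op 6: best P0=- P1=NH0 P2=-
Op 7: best P0=NH1 P1=NH0 P2=-
Op 8: best P0=NH1 P1=NH0 P2=NH0
Op 9: best P0=NH1 P1=NH3 P2=NH0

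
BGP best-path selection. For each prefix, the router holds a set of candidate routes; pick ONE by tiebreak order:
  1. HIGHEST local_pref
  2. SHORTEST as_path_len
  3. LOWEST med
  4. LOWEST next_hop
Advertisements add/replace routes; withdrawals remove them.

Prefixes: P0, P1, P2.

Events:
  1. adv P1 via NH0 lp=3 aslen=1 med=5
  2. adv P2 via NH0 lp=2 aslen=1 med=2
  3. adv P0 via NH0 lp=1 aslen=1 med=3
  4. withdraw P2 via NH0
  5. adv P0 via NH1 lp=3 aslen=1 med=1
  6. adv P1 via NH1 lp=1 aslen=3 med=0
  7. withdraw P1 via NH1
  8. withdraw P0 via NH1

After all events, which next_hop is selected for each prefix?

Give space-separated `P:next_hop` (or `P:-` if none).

Answer: P0:NH0 P1:NH0 P2:-

Derivation:
Op 1: best P0=- P1=NH0 P2=-
Op 2: best P0=- P1=NH0 P2=NH0
Op 3: best P0=NH0 P1=NH0 P2=NH0
Op 4: best P0=NH0 P1=NH0 P2=-
Op 5: best P0=NH1 P1=NH0 P2=-
Op 6: best P0=NH1 P1=NH0 P2=-
Op 7: best P0=NH1 P1=NH0 P2=-
Op 8: best P0=NH0 P1=NH0 P2=-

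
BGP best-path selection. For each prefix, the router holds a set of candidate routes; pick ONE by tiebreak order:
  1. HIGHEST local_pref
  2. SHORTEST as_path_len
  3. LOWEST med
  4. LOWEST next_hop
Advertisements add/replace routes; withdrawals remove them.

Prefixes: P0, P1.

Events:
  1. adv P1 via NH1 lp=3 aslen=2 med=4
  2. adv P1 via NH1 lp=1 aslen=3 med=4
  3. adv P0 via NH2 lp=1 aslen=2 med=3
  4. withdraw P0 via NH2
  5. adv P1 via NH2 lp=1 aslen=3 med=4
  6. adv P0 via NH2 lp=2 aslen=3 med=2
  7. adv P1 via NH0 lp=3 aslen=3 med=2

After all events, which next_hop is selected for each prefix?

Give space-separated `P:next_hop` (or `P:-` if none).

Op 1: best P0=- P1=NH1
Op 2: best P0=- P1=NH1
Op 3: best P0=NH2 P1=NH1
Op 4: best P0=- P1=NH1
Op 5: best P0=- P1=NH1
Op 6: best P0=NH2 P1=NH1
Op 7: best P0=NH2 P1=NH0

Answer: P0:NH2 P1:NH0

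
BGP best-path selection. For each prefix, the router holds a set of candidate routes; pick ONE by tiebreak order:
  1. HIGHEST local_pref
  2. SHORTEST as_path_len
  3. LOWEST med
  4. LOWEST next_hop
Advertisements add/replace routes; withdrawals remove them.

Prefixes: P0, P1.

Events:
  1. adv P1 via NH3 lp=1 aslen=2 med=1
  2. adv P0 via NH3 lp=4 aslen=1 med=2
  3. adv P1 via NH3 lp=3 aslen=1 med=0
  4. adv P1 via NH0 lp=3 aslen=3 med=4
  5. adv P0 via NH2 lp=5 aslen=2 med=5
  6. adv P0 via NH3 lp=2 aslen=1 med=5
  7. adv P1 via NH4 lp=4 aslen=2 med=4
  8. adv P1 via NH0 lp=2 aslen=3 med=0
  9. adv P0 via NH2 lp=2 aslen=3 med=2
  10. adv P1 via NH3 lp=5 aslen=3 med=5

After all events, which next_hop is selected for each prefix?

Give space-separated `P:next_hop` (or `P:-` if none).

Answer: P0:NH3 P1:NH3

Derivation:
Op 1: best P0=- P1=NH3
Op 2: best P0=NH3 P1=NH3
Op 3: best P0=NH3 P1=NH3
Op 4: best P0=NH3 P1=NH3
Op 5: best P0=NH2 P1=NH3
Op 6: best P0=NH2 P1=NH3
Op 7: best P0=NH2 P1=NH4
Op 8: best P0=NH2 P1=NH4
Op 9: best P0=NH3 P1=NH4
Op 10: best P0=NH3 P1=NH3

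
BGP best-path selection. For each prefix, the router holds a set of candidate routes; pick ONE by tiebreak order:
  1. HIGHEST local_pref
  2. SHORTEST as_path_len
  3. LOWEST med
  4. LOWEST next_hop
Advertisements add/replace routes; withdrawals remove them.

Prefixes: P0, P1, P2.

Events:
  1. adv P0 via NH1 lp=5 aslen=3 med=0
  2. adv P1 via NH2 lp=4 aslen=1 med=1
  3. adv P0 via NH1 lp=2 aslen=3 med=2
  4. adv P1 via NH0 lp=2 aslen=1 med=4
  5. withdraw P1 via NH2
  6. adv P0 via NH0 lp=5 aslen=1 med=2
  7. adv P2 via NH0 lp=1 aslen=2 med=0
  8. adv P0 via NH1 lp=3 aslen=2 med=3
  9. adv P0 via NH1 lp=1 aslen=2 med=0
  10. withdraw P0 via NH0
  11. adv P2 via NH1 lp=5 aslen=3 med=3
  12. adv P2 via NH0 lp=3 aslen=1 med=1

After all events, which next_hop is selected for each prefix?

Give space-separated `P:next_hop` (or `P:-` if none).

Op 1: best P0=NH1 P1=- P2=-
Op 2: best P0=NH1 P1=NH2 P2=-
Op 3: best P0=NH1 P1=NH2 P2=-
Op 4: best P0=NH1 P1=NH2 P2=-
Op 5: best P0=NH1 P1=NH0 P2=-
Op 6: best P0=NH0 P1=NH0 P2=-
Op 7: best P0=NH0 P1=NH0 P2=NH0
Op 8: best P0=NH0 P1=NH0 P2=NH0
Op 9: best P0=NH0 P1=NH0 P2=NH0
Op 10: best P0=NH1 P1=NH0 P2=NH0
Op 11: best P0=NH1 P1=NH0 P2=NH1
Op 12: best P0=NH1 P1=NH0 P2=NH1

Answer: P0:NH1 P1:NH0 P2:NH1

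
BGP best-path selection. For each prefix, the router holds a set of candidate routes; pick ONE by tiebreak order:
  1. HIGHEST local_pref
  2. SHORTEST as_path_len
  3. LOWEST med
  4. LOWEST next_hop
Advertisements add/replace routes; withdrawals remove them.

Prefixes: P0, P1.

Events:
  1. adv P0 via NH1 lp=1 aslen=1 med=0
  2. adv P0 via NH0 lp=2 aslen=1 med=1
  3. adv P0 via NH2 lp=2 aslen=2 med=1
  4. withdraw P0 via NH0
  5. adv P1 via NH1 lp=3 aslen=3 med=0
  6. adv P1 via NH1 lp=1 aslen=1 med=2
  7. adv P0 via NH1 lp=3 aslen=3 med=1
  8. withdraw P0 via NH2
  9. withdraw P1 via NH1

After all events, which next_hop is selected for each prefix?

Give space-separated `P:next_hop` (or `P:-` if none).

Answer: P0:NH1 P1:-

Derivation:
Op 1: best P0=NH1 P1=-
Op 2: best P0=NH0 P1=-
Op 3: best P0=NH0 P1=-
Op 4: best P0=NH2 P1=-
Op 5: best P0=NH2 P1=NH1
Op 6: best P0=NH2 P1=NH1
Op 7: best P0=NH1 P1=NH1
Op 8: best P0=NH1 P1=NH1
Op 9: best P0=NH1 P1=-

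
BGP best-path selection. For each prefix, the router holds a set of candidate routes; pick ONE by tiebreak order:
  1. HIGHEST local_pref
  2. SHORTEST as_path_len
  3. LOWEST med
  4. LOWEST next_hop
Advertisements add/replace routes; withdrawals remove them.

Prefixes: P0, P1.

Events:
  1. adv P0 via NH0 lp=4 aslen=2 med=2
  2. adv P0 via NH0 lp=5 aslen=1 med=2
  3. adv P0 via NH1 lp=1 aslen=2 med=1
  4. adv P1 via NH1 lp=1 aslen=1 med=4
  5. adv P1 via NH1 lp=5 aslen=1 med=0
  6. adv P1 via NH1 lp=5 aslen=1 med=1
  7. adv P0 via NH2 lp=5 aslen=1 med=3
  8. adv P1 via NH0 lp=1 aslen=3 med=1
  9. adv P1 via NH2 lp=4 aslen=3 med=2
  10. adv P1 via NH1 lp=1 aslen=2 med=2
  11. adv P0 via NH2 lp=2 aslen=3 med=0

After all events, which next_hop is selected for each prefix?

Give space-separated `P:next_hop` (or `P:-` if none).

Answer: P0:NH0 P1:NH2

Derivation:
Op 1: best P0=NH0 P1=-
Op 2: best P0=NH0 P1=-
Op 3: best P0=NH0 P1=-
Op 4: best P0=NH0 P1=NH1
Op 5: best P0=NH0 P1=NH1
Op 6: best P0=NH0 P1=NH1
Op 7: best P0=NH0 P1=NH1
Op 8: best P0=NH0 P1=NH1
Op 9: best P0=NH0 P1=NH1
Op 10: best P0=NH0 P1=NH2
Op 11: best P0=NH0 P1=NH2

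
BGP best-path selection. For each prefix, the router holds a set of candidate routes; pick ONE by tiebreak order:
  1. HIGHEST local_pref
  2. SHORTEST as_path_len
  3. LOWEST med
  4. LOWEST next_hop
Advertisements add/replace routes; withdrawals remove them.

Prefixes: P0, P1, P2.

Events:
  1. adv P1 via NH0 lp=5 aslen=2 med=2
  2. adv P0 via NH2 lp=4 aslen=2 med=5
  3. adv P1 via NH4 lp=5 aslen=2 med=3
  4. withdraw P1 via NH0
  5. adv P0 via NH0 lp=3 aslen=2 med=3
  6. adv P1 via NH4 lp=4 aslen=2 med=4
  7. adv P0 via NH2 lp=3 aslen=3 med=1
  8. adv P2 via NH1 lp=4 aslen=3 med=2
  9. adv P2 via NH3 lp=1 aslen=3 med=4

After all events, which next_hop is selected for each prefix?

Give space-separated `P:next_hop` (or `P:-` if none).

Answer: P0:NH0 P1:NH4 P2:NH1

Derivation:
Op 1: best P0=- P1=NH0 P2=-
Op 2: best P0=NH2 P1=NH0 P2=-
Op 3: best P0=NH2 P1=NH0 P2=-
Op 4: best P0=NH2 P1=NH4 P2=-
Op 5: best P0=NH2 P1=NH4 P2=-
Op 6: best P0=NH2 P1=NH4 P2=-
Op 7: best P0=NH0 P1=NH4 P2=-
Op 8: best P0=NH0 P1=NH4 P2=NH1
Op 9: best P0=NH0 P1=NH4 P2=NH1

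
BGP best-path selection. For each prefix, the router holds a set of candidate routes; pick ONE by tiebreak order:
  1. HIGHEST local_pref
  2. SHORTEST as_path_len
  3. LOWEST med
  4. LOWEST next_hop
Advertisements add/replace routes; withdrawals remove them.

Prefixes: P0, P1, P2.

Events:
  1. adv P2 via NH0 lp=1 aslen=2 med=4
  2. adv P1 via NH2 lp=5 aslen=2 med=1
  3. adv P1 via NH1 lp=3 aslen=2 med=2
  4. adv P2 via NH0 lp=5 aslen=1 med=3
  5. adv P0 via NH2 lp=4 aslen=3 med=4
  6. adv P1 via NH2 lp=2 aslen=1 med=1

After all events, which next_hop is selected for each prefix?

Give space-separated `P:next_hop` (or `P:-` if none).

Answer: P0:NH2 P1:NH1 P2:NH0

Derivation:
Op 1: best P0=- P1=- P2=NH0
Op 2: best P0=- P1=NH2 P2=NH0
Op 3: best P0=- P1=NH2 P2=NH0
Op 4: best P0=- P1=NH2 P2=NH0
Op 5: best P0=NH2 P1=NH2 P2=NH0
Op 6: best P0=NH2 P1=NH1 P2=NH0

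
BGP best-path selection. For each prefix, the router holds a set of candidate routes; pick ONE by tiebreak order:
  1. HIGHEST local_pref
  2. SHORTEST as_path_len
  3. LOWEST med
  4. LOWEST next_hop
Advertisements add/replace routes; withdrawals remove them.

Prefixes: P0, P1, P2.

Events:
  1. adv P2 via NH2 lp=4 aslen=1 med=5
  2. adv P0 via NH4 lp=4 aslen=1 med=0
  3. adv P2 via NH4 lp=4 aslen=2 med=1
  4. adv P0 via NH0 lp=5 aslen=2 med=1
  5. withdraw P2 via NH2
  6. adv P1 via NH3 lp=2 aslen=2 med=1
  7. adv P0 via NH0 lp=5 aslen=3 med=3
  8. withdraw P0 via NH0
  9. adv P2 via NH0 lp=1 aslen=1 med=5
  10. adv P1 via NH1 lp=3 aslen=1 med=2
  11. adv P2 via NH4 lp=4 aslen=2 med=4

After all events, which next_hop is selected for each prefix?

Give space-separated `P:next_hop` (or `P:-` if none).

Answer: P0:NH4 P1:NH1 P2:NH4

Derivation:
Op 1: best P0=- P1=- P2=NH2
Op 2: best P0=NH4 P1=- P2=NH2
Op 3: best P0=NH4 P1=- P2=NH2
Op 4: best P0=NH0 P1=- P2=NH2
Op 5: best P0=NH0 P1=- P2=NH4
Op 6: best P0=NH0 P1=NH3 P2=NH4
Op 7: best P0=NH0 P1=NH3 P2=NH4
Op 8: best P0=NH4 P1=NH3 P2=NH4
Op 9: best P0=NH4 P1=NH3 P2=NH4
Op 10: best P0=NH4 P1=NH1 P2=NH4
Op 11: best P0=NH4 P1=NH1 P2=NH4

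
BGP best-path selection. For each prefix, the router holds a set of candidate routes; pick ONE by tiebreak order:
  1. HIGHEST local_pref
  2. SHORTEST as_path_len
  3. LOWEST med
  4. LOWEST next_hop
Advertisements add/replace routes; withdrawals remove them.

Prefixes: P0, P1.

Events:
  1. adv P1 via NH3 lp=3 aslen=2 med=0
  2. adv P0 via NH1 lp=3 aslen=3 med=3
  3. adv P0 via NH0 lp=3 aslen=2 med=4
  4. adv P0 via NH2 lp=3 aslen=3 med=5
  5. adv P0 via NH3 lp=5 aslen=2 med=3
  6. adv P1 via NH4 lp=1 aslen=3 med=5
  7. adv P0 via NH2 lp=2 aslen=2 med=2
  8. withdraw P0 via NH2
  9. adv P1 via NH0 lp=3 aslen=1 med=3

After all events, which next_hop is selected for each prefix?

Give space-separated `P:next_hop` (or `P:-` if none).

Answer: P0:NH3 P1:NH0

Derivation:
Op 1: best P0=- P1=NH3
Op 2: best P0=NH1 P1=NH3
Op 3: best P0=NH0 P1=NH3
Op 4: best P0=NH0 P1=NH3
Op 5: best P0=NH3 P1=NH3
Op 6: best P0=NH3 P1=NH3
Op 7: best P0=NH3 P1=NH3
Op 8: best P0=NH3 P1=NH3
Op 9: best P0=NH3 P1=NH0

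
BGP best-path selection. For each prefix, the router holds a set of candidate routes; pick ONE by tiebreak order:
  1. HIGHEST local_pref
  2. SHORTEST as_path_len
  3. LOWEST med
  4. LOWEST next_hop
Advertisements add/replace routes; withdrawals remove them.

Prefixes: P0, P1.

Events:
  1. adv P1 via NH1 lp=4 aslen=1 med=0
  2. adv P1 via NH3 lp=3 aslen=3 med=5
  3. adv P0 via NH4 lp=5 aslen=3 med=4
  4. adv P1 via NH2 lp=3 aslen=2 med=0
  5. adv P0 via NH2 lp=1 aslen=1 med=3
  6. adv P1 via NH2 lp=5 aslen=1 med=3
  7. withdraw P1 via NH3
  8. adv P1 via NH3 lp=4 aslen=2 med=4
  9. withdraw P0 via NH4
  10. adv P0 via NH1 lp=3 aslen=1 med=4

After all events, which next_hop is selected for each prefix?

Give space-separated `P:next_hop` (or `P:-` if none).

Answer: P0:NH1 P1:NH2

Derivation:
Op 1: best P0=- P1=NH1
Op 2: best P0=- P1=NH1
Op 3: best P0=NH4 P1=NH1
Op 4: best P0=NH4 P1=NH1
Op 5: best P0=NH4 P1=NH1
Op 6: best P0=NH4 P1=NH2
Op 7: best P0=NH4 P1=NH2
Op 8: best P0=NH4 P1=NH2
Op 9: best P0=NH2 P1=NH2
Op 10: best P0=NH1 P1=NH2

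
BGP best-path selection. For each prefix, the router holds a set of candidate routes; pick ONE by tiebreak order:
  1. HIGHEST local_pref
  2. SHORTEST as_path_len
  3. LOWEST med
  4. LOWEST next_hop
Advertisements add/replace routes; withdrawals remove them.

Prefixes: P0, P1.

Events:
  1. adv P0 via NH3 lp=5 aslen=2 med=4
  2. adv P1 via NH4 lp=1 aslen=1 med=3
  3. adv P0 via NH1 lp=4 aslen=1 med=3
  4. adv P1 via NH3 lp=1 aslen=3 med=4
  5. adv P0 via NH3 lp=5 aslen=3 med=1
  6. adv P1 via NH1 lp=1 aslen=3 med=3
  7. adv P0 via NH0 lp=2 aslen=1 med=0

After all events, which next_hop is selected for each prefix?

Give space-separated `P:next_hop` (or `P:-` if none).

Answer: P0:NH3 P1:NH4

Derivation:
Op 1: best P0=NH3 P1=-
Op 2: best P0=NH3 P1=NH4
Op 3: best P0=NH3 P1=NH4
Op 4: best P0=NH3 P1=NH4
Op 5: best P0=NH3 P1=NH4
Op 6: best P0=NH3 P1=NH4
Op 7: best P0=NH3 P1=NH4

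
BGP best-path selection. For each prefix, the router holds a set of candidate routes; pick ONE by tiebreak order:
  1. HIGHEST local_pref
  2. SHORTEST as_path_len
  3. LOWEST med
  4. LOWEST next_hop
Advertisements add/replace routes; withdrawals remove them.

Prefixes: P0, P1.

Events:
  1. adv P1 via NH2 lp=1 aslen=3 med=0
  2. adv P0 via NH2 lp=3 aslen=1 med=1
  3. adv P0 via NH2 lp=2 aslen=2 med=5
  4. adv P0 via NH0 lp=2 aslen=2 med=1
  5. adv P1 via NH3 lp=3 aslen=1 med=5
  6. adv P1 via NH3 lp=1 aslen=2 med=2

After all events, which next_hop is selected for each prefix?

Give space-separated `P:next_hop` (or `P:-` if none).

Answer: P0:NH0 P1:NH3

Derivation:
Op 1: best P0=- P1=NH2
Op 2: best P0=NH2 P1=NH2
Op 3: best P0=NH2 P1=NH2
Op 4: best P0=NH0 P1=NH2
Op 5: best P0=NH0 P1=NH3
Op 6: best P0=NH0 P1=NH3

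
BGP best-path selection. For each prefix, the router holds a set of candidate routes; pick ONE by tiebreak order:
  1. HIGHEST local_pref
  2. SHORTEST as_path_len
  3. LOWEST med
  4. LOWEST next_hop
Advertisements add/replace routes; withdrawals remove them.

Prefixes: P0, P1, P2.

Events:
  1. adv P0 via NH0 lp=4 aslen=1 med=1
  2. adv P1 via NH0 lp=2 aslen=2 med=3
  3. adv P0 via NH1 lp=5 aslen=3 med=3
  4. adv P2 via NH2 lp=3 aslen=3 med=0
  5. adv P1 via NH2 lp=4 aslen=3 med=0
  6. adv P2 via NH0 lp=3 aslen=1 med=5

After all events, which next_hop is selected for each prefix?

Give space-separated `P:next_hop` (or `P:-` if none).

Answer: P0:NH1 P1:NH2 P2:NH0

Derivation:
Op 1: best P0=NH0 P1=- P2=-
Op 2: best P0=NH0 P1=NH0 P2=-
Op 3: best P0=NH1 P1=NH0 P2=-
Op 4: best P0=NH1 P1=NH0 P2=NH2
Op 5: best P0=NH1 P1=NH2 P2=NH2
Op 6: best P0=NH1 P1=NH2 P2=NH0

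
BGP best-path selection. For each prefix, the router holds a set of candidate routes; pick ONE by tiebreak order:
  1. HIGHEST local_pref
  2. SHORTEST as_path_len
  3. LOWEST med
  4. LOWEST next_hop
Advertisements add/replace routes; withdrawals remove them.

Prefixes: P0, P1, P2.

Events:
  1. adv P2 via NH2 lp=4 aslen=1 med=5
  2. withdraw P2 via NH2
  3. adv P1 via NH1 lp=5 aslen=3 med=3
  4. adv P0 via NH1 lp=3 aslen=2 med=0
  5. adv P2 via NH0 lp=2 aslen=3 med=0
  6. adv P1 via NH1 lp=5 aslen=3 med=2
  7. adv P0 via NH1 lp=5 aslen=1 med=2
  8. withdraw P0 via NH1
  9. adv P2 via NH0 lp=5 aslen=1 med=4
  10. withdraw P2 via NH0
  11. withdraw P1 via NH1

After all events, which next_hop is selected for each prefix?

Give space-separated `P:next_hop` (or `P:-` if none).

Answer: P0:- P1:- P2:-

Derivation:
Op 1: best P0=- P1=- P2=NH2
Op 2: best P0=- P1=- P2=-
Op 3: best P0=- P1=NH1 P2=-
Op 4: best P0=NH1 P1=NH1 P2=-
Op 5: best P0=NH1 P1=NH1 P2=NH0
Op 6: best P0=NH1 P1=NH1 P2=NH0
Op 7: best P0=NH1 P1=NH1 P2=NH0
Op 8: best P0=- P1=NH1 P2=NH0
Op 9: best P0=- P1=NH1 P2=NH0
Op 10: best P0=- P1=NH1 P2=-
Op 11: best P0=- P1=- P2=-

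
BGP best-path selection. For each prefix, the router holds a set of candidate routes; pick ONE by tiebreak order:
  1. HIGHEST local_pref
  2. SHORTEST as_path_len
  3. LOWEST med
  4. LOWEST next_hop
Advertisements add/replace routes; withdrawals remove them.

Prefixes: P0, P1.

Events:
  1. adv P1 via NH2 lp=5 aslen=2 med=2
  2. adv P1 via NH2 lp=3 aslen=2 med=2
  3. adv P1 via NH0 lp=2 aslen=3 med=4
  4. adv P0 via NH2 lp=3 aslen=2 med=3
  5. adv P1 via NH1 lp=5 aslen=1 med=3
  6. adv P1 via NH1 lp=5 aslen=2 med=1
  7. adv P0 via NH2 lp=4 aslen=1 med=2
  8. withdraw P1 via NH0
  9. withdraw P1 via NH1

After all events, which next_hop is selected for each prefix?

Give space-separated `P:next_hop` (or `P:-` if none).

Op 1: best P0=- P1=NH2
Op 2: best P0=- P1=NH2
Op 3: best P0=- P1=NH2
Op 4: best P0=NH2 P1=NH2
Op 5: best P0=NH2 P1=NH1
Op 6: best P0=NH2 P1=NH1
Op 7: best P0=NH2 P1=NH1
Op 8: best P0=NH2 P1=NH1
Op 9: best P0=NH2 P1=NH2

Answer: P0:NH2 P1:NH2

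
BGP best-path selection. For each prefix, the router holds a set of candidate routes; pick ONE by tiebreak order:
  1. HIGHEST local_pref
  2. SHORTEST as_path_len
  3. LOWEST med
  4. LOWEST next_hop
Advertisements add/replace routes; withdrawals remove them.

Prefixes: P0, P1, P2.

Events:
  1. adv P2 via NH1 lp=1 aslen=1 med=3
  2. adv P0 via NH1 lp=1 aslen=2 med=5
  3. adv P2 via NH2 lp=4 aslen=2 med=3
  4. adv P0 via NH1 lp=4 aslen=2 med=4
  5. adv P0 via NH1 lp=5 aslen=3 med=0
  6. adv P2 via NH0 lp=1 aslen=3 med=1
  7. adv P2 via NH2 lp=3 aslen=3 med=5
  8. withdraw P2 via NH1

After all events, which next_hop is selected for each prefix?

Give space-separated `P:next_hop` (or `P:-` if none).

Op 1: best P0=- P1=- P2=NH1
Op 2: best P0=NH1 P1=- P2=NH1
Op 3: best P0=NH1 P1=- P2=NH2
Op 4: best P0=NH1 P1=- P2=NH2
Op 5: best P0=NH1 P1=- P2=NH2
Op 6: best P0=NH1 P1=- P2=NH2
Op 7: best P0=NH1 P1=- P2=NH2
Op 8: best P0=NH1 P1=- P2=NH2

Answer: P0:NH1 P1:- P2:NH2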